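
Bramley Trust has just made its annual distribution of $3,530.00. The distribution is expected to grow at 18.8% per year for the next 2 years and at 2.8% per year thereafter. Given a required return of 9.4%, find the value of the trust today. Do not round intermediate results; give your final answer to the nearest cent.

$72832.87

D_1 = 4193.64000
D_2 = 4982.04432
Terminal value at year 2: TV = D_2×(1+g_2)/(r−g_2) = 5121.54156/0.066 = 77599.11456
P_0 = D_1/(1+r)^1 + D_2/(1+r)^2 + TV/(1+r)^2
    = 3833.30896 + 4162.67920 + 64836.88205 = 72832.87020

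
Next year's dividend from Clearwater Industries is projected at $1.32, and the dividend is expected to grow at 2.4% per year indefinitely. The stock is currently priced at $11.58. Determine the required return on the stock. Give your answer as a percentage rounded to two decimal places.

P = D₁/(r − g) ⇒ r = D₁/P + g = $1.3200/$11.58 + 0.024 = 0.113990 + 0.024 = 0.137990

13.80%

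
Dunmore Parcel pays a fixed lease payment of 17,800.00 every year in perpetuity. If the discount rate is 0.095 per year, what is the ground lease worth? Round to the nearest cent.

Level perpetuity: PV = C / r = 17,800.00 / 0.095 = 187,368.42

187368.42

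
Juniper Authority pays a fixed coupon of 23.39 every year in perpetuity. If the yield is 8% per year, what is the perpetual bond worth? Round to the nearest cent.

Level perpetuity: PV = C / r = 23.39 / 0.08 = 292.38

292.38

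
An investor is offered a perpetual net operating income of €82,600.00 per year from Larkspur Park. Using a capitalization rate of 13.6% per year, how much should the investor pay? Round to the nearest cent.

Level perpetuity: PV = C / r = €82,600.00 / 0.136 = €607,352.94

€607352.94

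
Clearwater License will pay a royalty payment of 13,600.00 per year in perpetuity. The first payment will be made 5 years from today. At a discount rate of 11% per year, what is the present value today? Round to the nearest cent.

81443.10

Value at end of year 4: C / r = 13,600.00 / 0.11 = 123,636.3636
Discount to today: PV = 123,636.3636 / (1 + 0.11)^4 = 123,636.3636 / 1.518070 = 81,443.10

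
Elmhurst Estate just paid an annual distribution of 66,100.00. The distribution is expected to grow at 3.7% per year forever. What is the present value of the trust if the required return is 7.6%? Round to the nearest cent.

1757582.05

D₁ = D₀ × (1 + g) = 66,100.00 × 1.037 = 68,545.7000
Growing perpetuity: P = D₁ / (r − g) = 68,545.7000 / (0.076 − 0.037) = 1,757,582.05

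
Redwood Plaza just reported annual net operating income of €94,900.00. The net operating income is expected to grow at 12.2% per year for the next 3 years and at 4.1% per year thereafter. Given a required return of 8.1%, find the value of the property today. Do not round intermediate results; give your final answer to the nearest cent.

€3068432.51

D_1 = 106477.80000
D_2 = 119468.09160
D_3 = 134043.19878
Terminal value at year 3: TV = D_3×(1+g_2)/(r−g_2) = 139538.96992/0.04 = 3488474.24812
P_0 = D_1/(1+r)^1 + D_2/(1+r)^2 + D_3/(1+r)^3 + TV/(1+r)^3
    = 98499.35245 + 102235.22058 + 106112.78214 + 2761585.15522 = 3068432.51040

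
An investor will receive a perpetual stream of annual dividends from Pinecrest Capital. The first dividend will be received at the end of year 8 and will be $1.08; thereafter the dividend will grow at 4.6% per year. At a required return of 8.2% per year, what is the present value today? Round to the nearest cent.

$17.28

Value at end of year 7: C₁ / (r − g) = $1.08 / (0.082 − 0.046) = $30.0000
Discount to today: PV = $30.0000 / (1 + 0.082)^7 = $30.0000 / 1.736164 = $17.28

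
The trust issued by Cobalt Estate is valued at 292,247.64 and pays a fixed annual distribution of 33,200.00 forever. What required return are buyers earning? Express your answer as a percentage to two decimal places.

11.36%

P = C/r ⇒ r = C/P = 33,200.00/292,247.64 = 0.113602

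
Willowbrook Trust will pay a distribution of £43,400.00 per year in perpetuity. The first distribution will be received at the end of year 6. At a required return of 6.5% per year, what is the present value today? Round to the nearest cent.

£487335.82

Value at end of year 5: C / r = £43,400.00 / 0.065 = £667,692.3077
Discount to today: PV = £667,692.3077 / (1 + 0.065)^5 = £667,692.3077 / 1.370087 = £487,335.82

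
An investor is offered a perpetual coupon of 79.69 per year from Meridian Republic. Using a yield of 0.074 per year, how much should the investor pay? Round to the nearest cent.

Level perpetuity: PV = C / r = 79.69 / 0.074 = 1,076.89

1076.89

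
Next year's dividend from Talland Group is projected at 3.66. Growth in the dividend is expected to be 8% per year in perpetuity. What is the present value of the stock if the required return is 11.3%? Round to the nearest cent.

Growing perpetuity: P = D₁ / (r − g) = 3.6600 / (0.113 − 0.08) = 110.91

110.91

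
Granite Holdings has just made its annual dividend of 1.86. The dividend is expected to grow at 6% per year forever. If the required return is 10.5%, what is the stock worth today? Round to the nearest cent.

43.81

D₁ = D₀ × (1 + g) = 1.86 × 1.06 = 1.9716
Growing perpetuity: P = D₁ / (r − g) = 1.9716 / (0.105 − 0.06) = 43.81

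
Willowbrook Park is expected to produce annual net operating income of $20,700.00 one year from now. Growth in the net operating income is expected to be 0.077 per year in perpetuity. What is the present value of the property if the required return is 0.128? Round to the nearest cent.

$405882.35

Growing perpetuity: P = D₁ / (r − g) = $20,700.0000 / (0.128 − 0.077) = $405,882.35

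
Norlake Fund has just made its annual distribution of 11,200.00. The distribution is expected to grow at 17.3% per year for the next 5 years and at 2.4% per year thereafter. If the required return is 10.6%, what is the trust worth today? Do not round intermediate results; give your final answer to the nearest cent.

254717.75

D_1 = 13137.60000
D_2 = 15410.40480
D_3 = 18076.40483
D_4 = 21203.62287
D_5 = 24871.84962
Terminal value at year 5: TV = D_5×(1+g_2)/(r−g_2) = 25468.77401/0.082 = 310594.80503
P_0 = D_1/(1+r)^1 + D_2/(1+r)^2 + D_3/(1+r)^3 + D_4/(1+r)^4 + D_5/(1+r)^5 + TV/(1+r)^5
    = 11878.48101 + 12598.06350 + 13361.23733 + 14170.64320 + 15029.08181 + 187680.24109 = 254717.74794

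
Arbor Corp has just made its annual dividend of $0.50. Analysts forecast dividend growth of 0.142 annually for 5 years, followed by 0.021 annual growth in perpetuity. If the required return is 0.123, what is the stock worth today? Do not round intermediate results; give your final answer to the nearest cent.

D_1 = 0.57100
D_2 = 0.65208
D_3 = 0.74468
D_4 = 0.85042
D_5 = 0.97118
Terminal value at year 5: TV = D_5×(1+g_2)/(r−g_2) = 0.99158/0.102 = 9.72134
P_0 = D_1/(1+r)^1 + D_2/(1+r)^2 + D_3/(1+r)^3 + D_4/(1+r)^4 + D_5/(1+r)^5 + TV/(1+r)^5
    = 0.50846 + 0.51706 + 0.52581 + 0.53471 + 0.54375 + 5.44286 = 8.07265

$8.07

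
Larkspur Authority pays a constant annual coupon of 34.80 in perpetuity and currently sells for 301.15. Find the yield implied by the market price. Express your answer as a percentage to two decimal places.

11.56%

P = C/r ⇒ r = C/P = 34.80/301.15 = 0.115557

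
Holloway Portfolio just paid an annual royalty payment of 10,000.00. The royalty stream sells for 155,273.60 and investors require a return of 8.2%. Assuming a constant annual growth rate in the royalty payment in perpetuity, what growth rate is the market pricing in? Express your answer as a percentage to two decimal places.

1.65%

P = D₀(1+g)/(r−g) ⇒ P(r−g) = D₀(1+g) ⇒ g(P+D₀) = P·r − D₀
g = (P·r − D₀)/(P + D₀) = (155,273.60×0.082 − 10,000.00) / (155,273.60 + 10,000.00) = 0.016533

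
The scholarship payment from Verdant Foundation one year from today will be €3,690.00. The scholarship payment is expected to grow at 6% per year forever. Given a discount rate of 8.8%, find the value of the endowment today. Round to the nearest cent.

Growing perpetuity: P = D₁ / (r − g) = €3,690.0000 / (0.088 − 0.06) = €131,785.71

€131785.71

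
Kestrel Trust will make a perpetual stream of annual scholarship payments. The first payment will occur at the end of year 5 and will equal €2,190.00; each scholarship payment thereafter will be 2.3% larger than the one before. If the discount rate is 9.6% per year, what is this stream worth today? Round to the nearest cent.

€20791.18

Value at end of year 4: C₁ / (r − g) = €2,190.00 / (0.096 − 0.023) = €30,000.0000
Discount to today: PV = €30,000.0000 / (1 + 0.096)^4 = €30,000.0000 / 1.442920 = €20,791.18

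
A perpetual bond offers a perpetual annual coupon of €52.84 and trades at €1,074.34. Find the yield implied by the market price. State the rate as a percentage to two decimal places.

P = C/r ⇒ r = C/P = €52.84/€1,074.34 = 0.049184

4.92%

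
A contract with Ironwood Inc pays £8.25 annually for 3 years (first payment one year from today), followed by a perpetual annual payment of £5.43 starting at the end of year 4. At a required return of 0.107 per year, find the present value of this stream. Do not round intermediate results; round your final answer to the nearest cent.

£57.68

PV of 3-year annuity: £8.25 × [1 − (1+0.107)^−3] / 0.107 = 20.26631
Perpetuity value at year 3: £5.43 / 0.107 = 50.74766
PV of perpetuity: 50.74766 / (1+0.107)^3 = 37.40875
Total PV = 20.26631 + 37.40875 = 57.67506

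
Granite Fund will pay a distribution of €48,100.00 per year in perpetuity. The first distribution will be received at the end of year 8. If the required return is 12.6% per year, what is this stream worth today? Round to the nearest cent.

€166343.49

Value at end of year 7: C / r = €48,100.00 / 0.126 = €381,746.0317
Discount to today: PV = €381,746.0317 / (1 + 0.126)^7 = €381,746.0317 / 2.294926 = €166,343.49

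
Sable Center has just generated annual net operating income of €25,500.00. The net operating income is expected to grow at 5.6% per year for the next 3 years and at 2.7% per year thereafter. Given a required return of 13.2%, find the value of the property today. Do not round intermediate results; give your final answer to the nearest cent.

D_1 = 26928.00000
D_2 = 28435.96800
D_3 = 30028.38221
Terminal value at year 3: TV = D_3×(1+g_2)/(r−g_2) = 30839.14853/0.105 = 293706.17645
P_0 = D_1/(1+r)^1 + D_2/(1+r)^2 + D_3/(1+r)^3 + TV/(1+r)^3
    = 23787.98587 + 22190.91261 + 20701.06335 + 202476.11489 = 269156.07672

€269156.08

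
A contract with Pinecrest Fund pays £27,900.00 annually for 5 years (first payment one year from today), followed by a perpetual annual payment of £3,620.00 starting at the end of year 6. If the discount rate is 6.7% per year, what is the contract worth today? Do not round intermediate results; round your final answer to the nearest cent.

£154387.45

PV of 5-year annuity: £27,900.00 × [1 − (1+0.067)^−5] / 0.067 = 115320.30378
Perpetuity value at year 5: £3,620.00 / 0.067 = 54029.85075
PV of perpetuity: 54029.85075 / (1+0.067)^5 = 39067.14466
Total PV = 115320.30378 + 39067.14466 = 154387.44845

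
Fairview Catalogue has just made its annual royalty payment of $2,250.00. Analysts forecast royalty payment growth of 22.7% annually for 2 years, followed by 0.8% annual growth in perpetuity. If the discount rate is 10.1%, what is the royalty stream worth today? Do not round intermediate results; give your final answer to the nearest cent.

$35590.23

D_1 = 2760.75000
D_2 = 3387.44025
Terminal value at year 2: TV = D_2×(1+g_2)/(r−g_2) = 3414.53977/0.093 = 36715.48142
P_0 = D_1/(1+r)^1 + D_2/(1+r)^2 + TV/(1+r)^2
    = 2507.49319 + 2794.45426 + 30288.27845 = 35590.22589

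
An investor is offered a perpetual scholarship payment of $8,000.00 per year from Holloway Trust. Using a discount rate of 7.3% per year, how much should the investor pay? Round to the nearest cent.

$109589.04

Level perpetuity: PV = C / r = $8,000.00 / 0.073 = $109,589.04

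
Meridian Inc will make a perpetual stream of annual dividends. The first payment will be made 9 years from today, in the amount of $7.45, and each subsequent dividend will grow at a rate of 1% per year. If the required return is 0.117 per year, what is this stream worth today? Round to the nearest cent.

$28.73

Value at end of year 8: C₁ / (r − g) = $7.45 / (0.117 − 0.01) = $69.6262
Discount to today: PV = $69.6262 / (1 + 0.117)^8 = $69.6262 / 2.423402 = $28.73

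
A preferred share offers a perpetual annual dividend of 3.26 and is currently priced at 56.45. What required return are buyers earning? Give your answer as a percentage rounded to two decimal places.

P = C/r ⇒ r = C/P = 3.26/56.45 = 0.057750

5.78%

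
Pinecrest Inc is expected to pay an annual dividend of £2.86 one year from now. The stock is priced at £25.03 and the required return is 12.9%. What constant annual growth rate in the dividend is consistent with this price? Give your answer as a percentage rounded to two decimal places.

1.47%

P = D₁/(r−g) ⇒ g = r − D₁/P = 0.129 − £2.86/£25.03 = 0.014737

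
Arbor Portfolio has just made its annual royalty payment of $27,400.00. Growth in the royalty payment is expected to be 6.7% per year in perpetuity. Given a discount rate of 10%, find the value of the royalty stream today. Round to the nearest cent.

D₁ = D₀ × (1 + g) = $27,400.00 × 1.067 = $29,235.8000
Growing perpetuity: P = D₁ / (r − g) = $29,235.8000 / (0.1 − 0.067) = $885,933.33

$885933.33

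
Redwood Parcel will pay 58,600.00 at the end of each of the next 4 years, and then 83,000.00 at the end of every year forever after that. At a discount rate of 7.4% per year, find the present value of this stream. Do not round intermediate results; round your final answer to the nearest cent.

PV of 4-year annuity: 58,600.00 × [1 − (1+0.074)^−4] / 0.074 = 196711.28647
Perpetuity value at year 4: 83,000.00 / 0.074 = 1121621.62162
PV of perpetuity: 1121621.62162 / (1+0.074)^4 = 843003.24659
Total PV = 196711.28647 + 843003.24659 = 1039714.53306

1039714.53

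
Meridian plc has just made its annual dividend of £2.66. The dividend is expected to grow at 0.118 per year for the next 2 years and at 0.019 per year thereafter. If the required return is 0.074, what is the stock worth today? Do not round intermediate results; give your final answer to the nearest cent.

£59.05

D_1 = 2.97388
D_2 = 3.32480
Terminal value at year 2: TV = D_2×(1+g_2)/(r−g_2) = 3.38797/0.055 = 61.59944
P_0 = D_1/(1+r)^1 + D_2/(1+r)^2 + TV/(1+r)^2
    = 2.76898 + 2.88242 + 53.40331 = 59.05470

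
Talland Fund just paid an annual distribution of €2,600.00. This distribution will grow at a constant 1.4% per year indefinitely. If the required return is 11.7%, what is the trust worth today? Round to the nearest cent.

€25596.12

D₁ = D₀ × (1 + g) = €2,600.00 × 1.014 = €2,636.4000
Growing perpetuity: P = D₁ / (r − g) = €2,636.4000 / (0.117 − 0.014) = €25,596.12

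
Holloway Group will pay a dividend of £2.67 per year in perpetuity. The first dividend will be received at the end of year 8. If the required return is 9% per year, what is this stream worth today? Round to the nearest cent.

£16.23

Value at end of year 7: C / r = £2.67 / 0.09 = £29.6667
Discount to today: PV = £29.6667 / (1 + 0.09)^7 = £29.6667 / 1.828039 = £16.23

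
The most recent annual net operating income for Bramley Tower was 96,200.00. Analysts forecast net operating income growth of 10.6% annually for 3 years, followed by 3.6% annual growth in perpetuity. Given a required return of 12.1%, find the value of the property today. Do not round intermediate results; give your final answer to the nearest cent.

1407012.76

D_1 = 106397.20000
D_2 = 117675.30320
D_3 = 130148.88534
Terminal value at year 3: TV = D_3×(1+g_2)/(r−g_2) = 134834.24521/0.085 = 1586285.23778
P_0 = D_1/(1+r)^1 + D_2/(1+r)^2 + D_3/(1+r)^3 + TV/(1+r)^3
    = 94912.75647 + 93642.73742 + 92389.71239 + 1126067.55339 = 1407012.75968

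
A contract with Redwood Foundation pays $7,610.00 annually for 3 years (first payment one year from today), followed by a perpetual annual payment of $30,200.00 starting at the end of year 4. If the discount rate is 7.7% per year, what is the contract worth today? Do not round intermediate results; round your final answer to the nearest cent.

PV of 3-year annuity: $7,610.00 × [1 − (1+0.077)^−3] / 0.077 = 19718.35678
Perpetuity value at year 3: $30,200.00 / 0.077 = 392207.79221
PV of perpetuity: 392207.79221 / (1+0.077)^3 = 313956.23179
Total PV = 19718.35678 + 313956.23179 = 333674.58857

$333674.59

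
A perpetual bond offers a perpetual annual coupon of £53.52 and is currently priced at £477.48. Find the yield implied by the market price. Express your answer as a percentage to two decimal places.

P = C/r ⇒ r = C/P = £53.52/£477.48 = 0.112088

11.21%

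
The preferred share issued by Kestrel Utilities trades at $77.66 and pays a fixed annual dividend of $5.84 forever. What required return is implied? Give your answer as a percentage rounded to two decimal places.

7.52%

P = C/r ⇒ r = C/P = $5.84/$77.66 = 0.075200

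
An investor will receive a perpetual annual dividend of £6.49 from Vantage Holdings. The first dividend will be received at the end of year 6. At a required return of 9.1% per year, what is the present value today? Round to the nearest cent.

£46.14

Value at end of year 5: C / r = £6.49 / 0.091 = £71.3187
Discount to today: PV = £71.3187 / (1 + 0.091)^5 = £71.3187 / 1.545695 = £46.14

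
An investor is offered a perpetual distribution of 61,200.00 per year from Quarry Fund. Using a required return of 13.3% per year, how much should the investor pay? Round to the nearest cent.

460150.38

Level perpetuity: PV = C / r = 61,200.00 / 0.133 = 460,150.38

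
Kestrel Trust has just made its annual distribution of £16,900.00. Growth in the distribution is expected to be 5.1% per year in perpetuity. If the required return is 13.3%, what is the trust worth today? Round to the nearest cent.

£216608.54

D₁ = D₀ × (1 + g) = £16,900.00 × 1.051 = £17,761.9000
Growing perpetuity: P = D₁ / (r − g) = £17,761.9000 / (0.133 − 0.051) = £216,608.54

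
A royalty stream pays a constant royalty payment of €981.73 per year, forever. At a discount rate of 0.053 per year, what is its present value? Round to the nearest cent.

Level perpetuity: PV = C / r = €981.73 / 0.053 = €18,523.21

€18523.21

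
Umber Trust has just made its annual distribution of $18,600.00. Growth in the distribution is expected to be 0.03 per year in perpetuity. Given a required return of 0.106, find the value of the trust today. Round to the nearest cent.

$252078.95

D₁ = D₀ × (1 + g) = $18,600.00 × 1.03 = $19,158.0000
Growing perpetuity: P = D₁ / (r − g) = $19,158.0000 / (0.106 − 0.03) = $252,078.95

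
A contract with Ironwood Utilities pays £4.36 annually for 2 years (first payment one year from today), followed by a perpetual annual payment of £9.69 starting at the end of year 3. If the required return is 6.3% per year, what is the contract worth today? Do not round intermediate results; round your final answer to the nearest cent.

PV of 2-year annuity: £4.36 × [1 − (1+0.063)^−2] / 0.063 = 7.96011
Perpetuity value at year 2: £9.69 / 0.063 = 153.80952
PV of perpetuity: 153.80952 / (1+0.063)^2 = 136.11836
Total PV = 7.96011 + 136.11836 = 144.07847

£144.08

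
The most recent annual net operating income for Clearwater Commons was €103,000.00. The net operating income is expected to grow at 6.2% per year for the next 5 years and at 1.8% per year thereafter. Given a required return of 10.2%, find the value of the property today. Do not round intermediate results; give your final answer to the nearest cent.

€1499138.39

D_1 = 109386.00000
D_2 = 116167.93200
D_3 = 123370.34378
D_4 = 131019.30510
D_5 = 139142.50201
Terminal value at year 5: TV = D_5×(1+g_2)/(r−g_2) = 141647.06705/0.084 = 1686274.60775
P_0 = D_1/(1+r)^1 + D_2/(1+r)^2 + D_3/(1+r)^3 + D_4/(1+r)^4 + D_5/(1+r)^5 + TV/(1+r)^5
    = 99261.34301 + 95658.39045 + 92186.21657 + 88840.07441 + 85615.38931 + 1037576.98000 = 1499138.39376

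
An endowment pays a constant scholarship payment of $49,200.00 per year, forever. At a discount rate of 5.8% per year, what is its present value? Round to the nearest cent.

Level perpetuity: PV = C / r = $49,200.00 / 0.058 = $848,275.86

$848275.86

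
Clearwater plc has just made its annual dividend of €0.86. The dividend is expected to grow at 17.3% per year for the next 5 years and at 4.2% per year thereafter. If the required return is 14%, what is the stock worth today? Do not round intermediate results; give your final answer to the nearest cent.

D_1 = 1.00878
D_2 = 1.18330
D_3 = 1.38801
D_4 = 1.62814
D_5 = 1.90980
Terminal value at year 5: TV = D_5×(1+g_2)/(r−g_2) = 1.99001/0.098 = 20.30627
P_0 = D_1/(1+r)^1 + D_2/(1+r)^2 + D_3/(1+r)^3 + D_4/(1+r)^4 + D_5/(1+r)^5 + TV/(1+r)^5
    = 0.88489 + 0.91051 + 0.93687 + 0.96399 + 0.99189 + 10.54644 = 15.23459

€15.23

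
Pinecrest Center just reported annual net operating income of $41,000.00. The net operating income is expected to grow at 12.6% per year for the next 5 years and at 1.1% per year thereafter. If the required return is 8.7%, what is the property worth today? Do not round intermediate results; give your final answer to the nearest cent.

D_1 = 46166.00000
D_2 = 51982.91600
D_3 = 58532.76342
D_4 = 65907.89161
D_5 = 74212.28595
Terminal value at year 5: TV = D_5×(1+g_2)/(r−g_2) = 75028.62109/0.076 = 987218.69861
P_0 = D_1/(1+r)^1 + D_2/(1+r)^2 + D_3/(1+r)^3 + D_4/(1+r)^4 + D_5/(1+r)^5 + TV/(1+r)^5
    = 42471.02116 + 43994.82045 + 45573.29147 + 47208.39576 + 48902.16525 + 650527.48770 = 878677.18178

$878677.18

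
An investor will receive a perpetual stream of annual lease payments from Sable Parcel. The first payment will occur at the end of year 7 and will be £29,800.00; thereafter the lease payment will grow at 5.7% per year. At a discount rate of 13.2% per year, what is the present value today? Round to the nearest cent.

Value at end of year 6: C₁ / (r − g) = £29,800.00 / (0.132 − 0.057) = £397,333.3333
Discount to today: PV = £397,333.3333 / (1 + 0.132)^6 = £397,333.3333 / 2.104159 = £188,832.37

£188832.37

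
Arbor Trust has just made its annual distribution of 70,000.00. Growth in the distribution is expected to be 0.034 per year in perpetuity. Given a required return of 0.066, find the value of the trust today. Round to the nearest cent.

2261875.00

D₁ = D₀ × (1 + g) = 70,000.00 × 1.034 = 72,380.0000
Growing perpetuity: P = D₁ / (r − g) = 72,380.0000 / (0.066 − 0.034) = 2,261,875.00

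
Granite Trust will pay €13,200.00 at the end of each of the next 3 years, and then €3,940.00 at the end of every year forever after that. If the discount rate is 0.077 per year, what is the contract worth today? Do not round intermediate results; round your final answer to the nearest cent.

€75162.52

PV of 3-year annuity: €13,200.00 × [1 − (1+0.077)^−3] / 0.077 = 34202.66879
Perpetuity value at year 3: €3,940.00 / 0.077 = 51168.83117
PV of perpetuity: 51168.83117 / (1+0.077)^3 = 40959.85276
Total PV = 34202.66879 + 40959.85276 = 75162.52155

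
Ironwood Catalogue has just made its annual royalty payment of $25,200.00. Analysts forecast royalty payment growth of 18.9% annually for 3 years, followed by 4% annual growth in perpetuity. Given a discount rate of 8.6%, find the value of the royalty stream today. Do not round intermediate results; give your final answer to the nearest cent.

D_1 = 29962.80000
D_2 = 35625.76920
D_3 = 42359.03958
Terminal value at year 3: TV = D_3×(1+g_2)/(r−g_2) = 44053.40116/0.046 = 957682.63396
P_0 = D_1/(1+r)^1 + D_2/(1+r)^2 + D_3/(1+r)^3 + TV/(1+r)^3
    = 27590.05525 + 30206.79161 + 33071.70831 + 747708.18792 = 838576.74309

$838576.74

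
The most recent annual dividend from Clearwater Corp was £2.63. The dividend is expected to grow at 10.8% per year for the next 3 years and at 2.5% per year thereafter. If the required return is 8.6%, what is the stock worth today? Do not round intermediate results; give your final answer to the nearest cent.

D_1 = 2.91404
D_2 = 3.22876
D_3 = 3.57746
Terminal value at year 3: TV = D_3×(1+g_2)/(r−g_2) = 3.66690/0.061 = 60.11309
P_0 = D_1/(1+r)^1 + D_2/(1+r)^2 + D_3/(1+r)^3 + TV/(1+r)^3
    = 2.68328 + 2.73764 + 2.79309 + 46.93314 = 55.14714

£55.15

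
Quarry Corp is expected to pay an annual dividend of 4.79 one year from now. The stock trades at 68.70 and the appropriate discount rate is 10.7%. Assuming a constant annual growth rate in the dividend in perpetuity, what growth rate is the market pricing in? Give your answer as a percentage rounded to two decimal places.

3.73%

P = D₁/(r−g) ⇒ g = r − D₁/P = 0.107 − 4.79/68.70 = 0.037277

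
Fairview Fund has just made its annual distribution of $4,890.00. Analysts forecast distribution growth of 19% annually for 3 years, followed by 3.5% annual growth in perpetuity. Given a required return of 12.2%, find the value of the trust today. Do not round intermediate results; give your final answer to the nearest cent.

$85926.36

D_1 = 5819.10000
D_2 = 6924.72900
D_3 = 8240.42751
Terminal value at year 3: TV = D_3×(1+g_2)/(r−g_2) = 8528.84247/0.087 = 98032.67210
P_0 = D_1/(1+r)^1 + D_2/(1+r)^2 + D_3/(1+r)^3 + TV/(1+r)^3
    = 5186.36364 + 5500.68871 + 5834.06378 + 69405.24150 = 85926.35762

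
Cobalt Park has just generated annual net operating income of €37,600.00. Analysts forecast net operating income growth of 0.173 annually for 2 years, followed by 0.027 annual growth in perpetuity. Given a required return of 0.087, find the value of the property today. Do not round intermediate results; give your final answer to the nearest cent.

€833812.00

D_1 = 44104.80000
D_2 = 51734.93040
Terminal value at year 2: TV = D_2×(1+g_2)/(r−g_2) = 53131.77352/0.06 = 885529.55868
P_0 = D_1/(1+r)^1 + D_2/(1+r)^2 + TV/(1+r)^2
    = 40574.79301 + 43784.94223 + 749452.26109 = 833811.99632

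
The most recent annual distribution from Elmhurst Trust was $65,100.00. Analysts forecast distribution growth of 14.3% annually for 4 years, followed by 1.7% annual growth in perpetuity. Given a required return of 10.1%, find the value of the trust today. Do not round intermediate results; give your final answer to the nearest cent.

D_1 = 74409.30000
D_2 = 85049.82990
D_3 = 97211.95558
D_4 = 111113.26522
Terminal value at year 4: TV = D_4×(1+g_2)/(r−g_2) = 113002.19073/0.084 = 1345264.17538
P_0 = D_1/(1+r)^1 + D_2/(1+r)^2 + D_3/(1+r)^3 + D_4/(1+r)^4 + TV/(1+r)^4
    = 67583.37875 + 70161.49129 + 72837.95145 + 75616.51090 + 915499.89984 = 1201699.23222

$1201699.23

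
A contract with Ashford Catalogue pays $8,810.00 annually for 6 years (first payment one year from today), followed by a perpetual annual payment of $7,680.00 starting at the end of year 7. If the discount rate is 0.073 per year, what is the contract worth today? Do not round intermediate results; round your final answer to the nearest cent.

PV of 6-year annuity: $8,810.00 × [1 − (1+0.073)^−6] / 0.073 = 41607.10637
Perpetuity value at year 6: $7,680.00 / 0.073 = 105205.47945
PV of perpetuity: 105205.47945 / (1+0.073)^6 = 68935.03939
Total PV = 41607.10637 + 68935.03939 = 110542.14576

$110542.15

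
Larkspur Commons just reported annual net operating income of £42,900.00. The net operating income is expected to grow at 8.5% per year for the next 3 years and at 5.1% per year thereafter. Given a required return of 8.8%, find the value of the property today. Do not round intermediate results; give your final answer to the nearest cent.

D_1 = 46546.50000
D_2 = 50502.95250
D_3 = 54795.70346
Terminal value at year 3: TV = D_3×(1+g_2)/(r−g_2) = 57590.28434/0.037 = 1556494.17133
P_0 = D_1/(1+r)^1 + D_2/(1+r)^2 + D_3/(1+r)^3 + TV/(1+r)^3
    = 42781.70956 + 42663.74529 + 42546.10628 + 1208539.39738 = 1336530.95851

£1336530.96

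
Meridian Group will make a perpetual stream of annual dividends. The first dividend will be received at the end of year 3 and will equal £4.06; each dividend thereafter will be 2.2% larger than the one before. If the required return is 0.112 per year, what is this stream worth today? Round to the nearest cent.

£36.48

Value at end of year 2: C₁ / (r − g) = £4.06 / (0.112 − 0.022) = £45.1111
Discount to today: PV = £45.1111 / (1 + 0.112)^2 = £45.1111 / 1.236544 = £36.48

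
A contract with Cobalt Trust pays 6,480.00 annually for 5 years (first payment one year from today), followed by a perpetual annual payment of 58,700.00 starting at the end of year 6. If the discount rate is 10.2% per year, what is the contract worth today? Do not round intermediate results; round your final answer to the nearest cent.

378542.59

PV of 5-year annuity: 6,480.00 × [1 − (1+0.102)^−5] / 0.102 = 24439.30456
Perpetuity value at year 5: 58,700.00 / 0.102 = 575490.19608
PV of perpetuity: 575490.19608 / (1+0.102)^5 = 354103.28598
Total PV = 24439.30456 + 354103.28598 = 378542.59053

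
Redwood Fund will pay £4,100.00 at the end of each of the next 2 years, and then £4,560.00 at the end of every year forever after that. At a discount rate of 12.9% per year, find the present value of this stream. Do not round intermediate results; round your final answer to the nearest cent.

£34580.51

PV of 2-year annuity: £4,100.00 × [1 − (1+0.129)^−2] / 0.129 = 6848.12430
Perpetuity value at year 2: £4,560.00 / 0.129 = 35348.83721
PV of perpetuity: 35348.83721 / (1+0.129)^2 = 27732.38677
Total PV = 6848.12430 + 27732.38677 = 34580.51107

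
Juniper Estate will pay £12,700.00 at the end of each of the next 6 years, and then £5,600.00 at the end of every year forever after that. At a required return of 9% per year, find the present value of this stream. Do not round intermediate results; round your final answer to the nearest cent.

£94072.24

PV of 6-year annuity: £12,700.00 × [1 − (1+0.09)^−6] / 0.09 = 56971.16610
Perpetuity value at year 6: £5,600.00 / 0.09 = 62222.22222
PV of perpetuity: 62222.22222 / (1+0.09)^6 = 37101.07812
Total PV = 56971.16610 + 37101.07812 = 94072.24421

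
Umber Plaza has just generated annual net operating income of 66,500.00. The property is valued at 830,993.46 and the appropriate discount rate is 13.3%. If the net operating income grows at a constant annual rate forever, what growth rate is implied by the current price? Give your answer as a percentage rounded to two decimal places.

P = D₀(1+g)/(r−g) ⇒ P(r−g) = D₀(1+g) ⇒ g(P+D₀) = P·r − D₀
g = (P·r − D₀)/(P + D₀) = (830,993.46×0.133 − 66,500.00) / (830,993.46 + 66,500.00) = 0.049050

4.91%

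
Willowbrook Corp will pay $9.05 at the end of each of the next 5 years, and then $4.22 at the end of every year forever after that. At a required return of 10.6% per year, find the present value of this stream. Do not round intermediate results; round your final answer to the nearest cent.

$57.84

PV of 5-year annuity: $9.05 × [1 − (1+0.106)^−5] / 0.106 = 33.78717
Perpetuity value at year 5: $4.22 / 0.106 = 39.81132
PV of perpetuity: 39.81132 / (1+0.106)^5 = 24.05642
Total PV = 33.78717 + 24.05642 = 57.84359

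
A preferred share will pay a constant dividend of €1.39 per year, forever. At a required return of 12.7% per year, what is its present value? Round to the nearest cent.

€10.94

Level perpetuity: PV = C / r = €1.39 / 0.127 = €10.94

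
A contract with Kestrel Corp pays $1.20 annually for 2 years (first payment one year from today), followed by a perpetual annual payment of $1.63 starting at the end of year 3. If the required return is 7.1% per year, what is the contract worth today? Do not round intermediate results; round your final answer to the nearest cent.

PV of 2-year annuity: $1.20 × [1 − (1+0.071)^−2] / 0.071 = 2.16662
Perpetuity value at year 2: $1.63 / 0.071 = 22.95775
PV of perpetuity: 22.95775 / (1+0.071)^2 = 20.01476
Total PV = 2.16662 + 20.01476 = 22.18137

$22.18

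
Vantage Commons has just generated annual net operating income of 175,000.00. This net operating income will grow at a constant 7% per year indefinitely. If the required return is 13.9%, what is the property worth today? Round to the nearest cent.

D₁ = D₀ × (1 + g) = 175,000.00 × 1.07 = 187,250.0000
Growing perpetuity: P = D₁ / (r − g) = 187,250.0000 / (0.139 − 0.07) = 2,713,768.12

2713768.12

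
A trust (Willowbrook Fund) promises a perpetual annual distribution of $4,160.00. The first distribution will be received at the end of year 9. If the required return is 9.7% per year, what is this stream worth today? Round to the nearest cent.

$20448.84

Value at end of year 8: C / r = $4,160.00 / 0.097 = $42,886.5979
Discount to today: PV = $42,886.5979 / (1 + 0.097)^8 = $42,886.5979 / 2.097264 = $20,448.84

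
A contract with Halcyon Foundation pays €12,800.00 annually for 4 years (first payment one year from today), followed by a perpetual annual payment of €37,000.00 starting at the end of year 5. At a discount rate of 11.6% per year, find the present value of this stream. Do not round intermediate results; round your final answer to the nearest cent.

PV of 4-year annuity: €12,800.00 × [1 − (1+0.116)^−4] / 0.116 = 39207.88395
Perpetuity value at year 4: €37,000.00 / 0.116 = 318965.51724
PV of perpetuity: 318965.51724 / (1+0.116)^4 = 205630.22770
Total PV = 39207.88395 + 205630.22770 = 244838.11165

€244838.11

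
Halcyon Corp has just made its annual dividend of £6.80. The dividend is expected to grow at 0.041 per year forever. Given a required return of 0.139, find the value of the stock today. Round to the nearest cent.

£72.23

D₁ = D₀ × (1 + g) = £6.80 × 1.041 = £7.0788
Growing perpetuity: P = D₁ / (r − g) = £7.0788 / (0.139 − 0.041) = £72.23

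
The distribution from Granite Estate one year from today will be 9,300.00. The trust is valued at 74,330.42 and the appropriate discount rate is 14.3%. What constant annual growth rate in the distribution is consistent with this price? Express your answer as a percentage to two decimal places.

1.79%

P = D₁/(r−g) ⇒ g = r − D₁/P = 0.143 − 9,300.00/74,330.42 = 0.017883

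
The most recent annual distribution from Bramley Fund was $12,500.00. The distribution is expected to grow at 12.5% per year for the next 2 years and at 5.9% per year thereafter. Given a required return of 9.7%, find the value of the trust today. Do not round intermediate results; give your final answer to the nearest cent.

$392330.46

D_1 = 14062.50000
D_2 = 15820.31250
Terminal value at year 2: TV = D_2×(1+g_2)/(r−g_2) = 16753.71094/0.038 = 440887.12993
P_0 = D_1/(1+r)^1 + D_2/(1+r)^2 + TV/(1+r)^2
    = 12819.05196 + 13146.24745 + 366365.15926 = 392330.45867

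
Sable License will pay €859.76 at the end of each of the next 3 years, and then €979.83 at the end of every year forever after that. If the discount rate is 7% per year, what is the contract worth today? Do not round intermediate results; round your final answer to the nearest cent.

PV of 3-year annuity: €859.76 × [1 − (1+0.07)^−3] / 0.07 = 2256.28196
Perpetuity value at year 3: €979.83 / 0.07 = 13997.57143
PV of perpetuity: 13997.57143 / (1+0.07)^3 = 11426.18784
Total PV = 2256.28196 + 11426.18784 = 13682.46980

€13682.47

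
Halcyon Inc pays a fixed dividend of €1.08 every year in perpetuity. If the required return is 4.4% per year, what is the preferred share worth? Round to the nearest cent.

Level perpetuity: PV = C / r = €1.08 / 0.044 = €24.55

€24.55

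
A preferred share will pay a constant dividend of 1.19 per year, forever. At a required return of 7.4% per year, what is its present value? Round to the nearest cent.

16.08

Level perpetuity: PV = C / r = 1.19 / 0.074 = 16.08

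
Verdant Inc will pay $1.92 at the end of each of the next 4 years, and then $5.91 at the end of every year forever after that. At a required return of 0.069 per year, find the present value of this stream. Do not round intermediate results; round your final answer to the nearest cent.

PV of 4-year annuity: $1.92 × [1 − (1+0.069)^−4] / 0.069 = 6.51815
Perpetuity value at year 4: $5.91 / 0.069 = 85.65217
PV of perpetuity: 85.65217 / (1+0.069)^4 = 65.58848
Total PV = 6.51815 + 65.58848 = 72.10663

$72.11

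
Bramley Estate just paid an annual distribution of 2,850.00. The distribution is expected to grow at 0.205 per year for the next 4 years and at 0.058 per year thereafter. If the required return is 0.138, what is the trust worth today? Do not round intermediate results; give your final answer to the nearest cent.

D_1 = 3434.25000
D_2 = 4138.27125
D_3 = 4986.61686
D_4 = 6008.87331
Terminal value at year 4: TV = D_4×(1+g_2)/(r−g_2) = 6357.38796/0.08 = 79467.34955
P_0 = D_1/(1+r)^1 + D_2/(1+r)^2 + D_3/(1+r)^3 + D_4/(1+r)^4 + TV/(1+r)^4
    = 3017.79438 + 3195.46768 + 3383.60154 + 3582.81183 + 47382.68644 = 60562.36187

60562.36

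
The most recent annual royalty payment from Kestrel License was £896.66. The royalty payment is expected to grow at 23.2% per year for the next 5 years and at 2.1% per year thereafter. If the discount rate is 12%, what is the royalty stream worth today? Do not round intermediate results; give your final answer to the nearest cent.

£20914.60

D_1 = 1104.68512
D_2 = 1360.97207
D_3 = 1676.71759
D_4 = 2065.71607
D_5 = 2544.96220
Terminal value at year 5: TV = D_5×(1+g_2)/(r−g_2) = 2598.40640/0.099 = 26246.52931
P_0 = D_1/(1+r)^1 + D_2/(1+r)^2 + D_3/(1+r)^3 + D_4/(1+r)^4 + D_5/(1+r)^5 + TV/(1+r)^5
    = 986.32600 + 1084.95860 + 1193.45446 + 1312.79991 + 1444.07990 + 14892.98560 = 20914.60446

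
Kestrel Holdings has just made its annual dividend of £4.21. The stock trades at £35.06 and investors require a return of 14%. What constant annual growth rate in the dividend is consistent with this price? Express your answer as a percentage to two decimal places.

P = D₀(1+g)/(r−g) ⇒ P(r−g) = D₀(1+g) ⇒ g(P+D₀) = P·r − D₀
g = (P·r − D₀)/(P + D₀) = (£35.06×0.14 − £4.21) / (£35.06 + £4.21) = 0.017785

1.78%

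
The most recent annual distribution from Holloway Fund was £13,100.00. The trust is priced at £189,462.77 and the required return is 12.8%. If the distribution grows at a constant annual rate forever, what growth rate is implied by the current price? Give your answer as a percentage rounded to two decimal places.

5.51%

P = D₀(1+g)/(r−g) ⇒ P(r−g) = D₀(1+g) ⇒ g(P+D₀) = P·r − D₀
g = (P·r − D₀)/(P + D₀) = (£189,462.77×0.128 − £13,100.00) / (£189,462.77 + £13,100.00) = 0.055051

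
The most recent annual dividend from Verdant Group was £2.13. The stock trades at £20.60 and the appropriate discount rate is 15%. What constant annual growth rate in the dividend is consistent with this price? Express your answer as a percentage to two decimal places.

P = D₀(1+g)/(r−g) ⇒ P(r−g) = D₀(1+g) ⇒ g(P+D₀) = P·r − D₀
g = (P·r − D₀)/(P + D₀) = (£20.60×0.15 − £2.13) / (£20.60 + £2.13) = 0.042235

4.22%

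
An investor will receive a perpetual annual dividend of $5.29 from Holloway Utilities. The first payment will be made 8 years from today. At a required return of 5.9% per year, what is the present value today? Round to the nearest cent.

Value at end of year 7: C / r = $5.29 / 0.059 = $89.6610
Discount to today: PV = $89.6610 / (1 + 0.059)^7 = $89.6610 / 1.493729 = $60.02

$60.02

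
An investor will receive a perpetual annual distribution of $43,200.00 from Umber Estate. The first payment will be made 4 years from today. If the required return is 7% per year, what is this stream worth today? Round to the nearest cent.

$503772.40

Value at end of year 3: C / r = $43,200.00 / 0.07 = $617,142.8571
Discount to today: PV = $617,142.8571 / (1 + 0.07)^3 = $617,142.8571 / 1.225043 = $503,772.40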